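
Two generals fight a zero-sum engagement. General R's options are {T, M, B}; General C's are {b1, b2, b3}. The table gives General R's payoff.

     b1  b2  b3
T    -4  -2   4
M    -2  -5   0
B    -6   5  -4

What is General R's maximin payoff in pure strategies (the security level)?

-4

Row minima: T → -4, M → -5, B → -6.
The best of these is -4.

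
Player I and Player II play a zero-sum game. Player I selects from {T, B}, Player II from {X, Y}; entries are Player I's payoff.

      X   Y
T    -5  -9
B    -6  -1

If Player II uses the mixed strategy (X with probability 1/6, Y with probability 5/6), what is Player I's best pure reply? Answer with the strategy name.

Expected payoff of T: (1/6)·(-5) + (5/6)·(-9) = -25/3.
Expected payoff of B: (1/6)·(-6) + (5/6)·(-1) = -11/6.
The largest is -11/6, so Player I's best response is B.

B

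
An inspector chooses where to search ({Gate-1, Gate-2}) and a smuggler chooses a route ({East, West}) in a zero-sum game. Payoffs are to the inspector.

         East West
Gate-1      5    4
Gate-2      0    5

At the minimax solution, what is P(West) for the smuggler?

Row minima: Gate-1 → 4, Gate-2 → 0; maximin = 4.
Column maxima: East → 5, West → 5; minimax = 5.
4 ≠ 5, so there is no saddle point; optimal play is mixed.
Let the inspector play Gate-1 with probability p. Expected payoff against East: 5p + 0(1−p) = 5p; against West: 4p + 5(1−p) = −p + 5.
Setting these equal: 5p = −p + 5 ⇒ 6p = 5 ⇒ p = 5/6, and the value is (5)·(5/6) = 25/6.
For the smuggler: with q = P(East), equating Gate-1's and Gate-2's payoffs gives q + 4 = −5q + 5 ⇒ q = 1/6.

5/6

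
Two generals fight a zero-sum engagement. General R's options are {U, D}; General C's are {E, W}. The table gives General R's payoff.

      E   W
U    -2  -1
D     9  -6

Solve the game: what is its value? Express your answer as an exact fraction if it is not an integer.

Row minima: U → -2, D → -6; maximin = -2.
Column maxima: E → 9, W → -1; minimax = -1.
-2 ≠ -1, so there is no saddle point; optimal play is mixed.
Let General R play U with probability p. Expected payoff against E: (-2)p + 9(1−p) = −11p + 9; against W: (-1)p + (-6)(1−p) = 5p − 6.
Setting these equal: −11p + 9 = 5p − 6 ⇒ −16p = -15 ⇒ p = 15/16, and the value is (-11)·(15/16) + 9 = -21/16.
For General C: with q = P(E), equating U's and D's payoffs gives −q − 1 = 15q − 6 ⇒ q = 5/16.

-21/16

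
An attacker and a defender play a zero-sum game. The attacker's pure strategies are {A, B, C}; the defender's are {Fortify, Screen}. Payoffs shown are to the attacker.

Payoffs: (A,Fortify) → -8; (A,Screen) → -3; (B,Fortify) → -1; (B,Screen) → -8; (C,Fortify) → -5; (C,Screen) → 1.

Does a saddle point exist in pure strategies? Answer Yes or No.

Row minima: A → -8, B → -8, C → -5; maximin = -5.
Column maxima: Fortify → -1, Screen → 1; minimax = -1.
-5 ≠ -1, so no pure-strategy equilibrium exists.

No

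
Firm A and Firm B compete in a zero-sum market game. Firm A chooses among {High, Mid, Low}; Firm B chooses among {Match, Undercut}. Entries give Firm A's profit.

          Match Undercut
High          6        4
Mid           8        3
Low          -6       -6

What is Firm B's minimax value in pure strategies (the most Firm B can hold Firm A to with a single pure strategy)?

4

Column maxima: Match → 8, Undercut → 4.
The smallest of these is 4.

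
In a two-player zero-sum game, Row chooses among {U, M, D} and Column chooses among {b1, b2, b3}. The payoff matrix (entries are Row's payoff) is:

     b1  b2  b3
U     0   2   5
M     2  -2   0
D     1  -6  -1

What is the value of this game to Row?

Row minima: U → 0, M → -2, D → -6; maximin = 0.
Column maxima: b1 → 2, b2 → 2, b3 → 5; minimax = 2.
0 ≠ 2, so there is no saddle point; optimal play is mixed.
D is strictly dominated by M, so Row never plays it.
b3 is strictly dominated by b2 (it gives Row strictly more in every row), so Column never plays it.
On the remaining 2×2 (U, M vs b1, b2):
Let Row play U with probability p. Expected payoff against b1: 0p + 2(1−p) = −2p + 2; against b2: 2p + (-2)(1−p) = 4p − 2.
Setting these equal: −2p + 2 = 4p − 2 ⇒ −6p = -4 ⇒ p = 2/3, and the value is (-2)·(2/3) + 2 = 2/3.
For Column: with q = P(b1), equating U's and M's payoffs gives −2q + 2 = 4q − 2 ⇒ q = 2/3.

2/3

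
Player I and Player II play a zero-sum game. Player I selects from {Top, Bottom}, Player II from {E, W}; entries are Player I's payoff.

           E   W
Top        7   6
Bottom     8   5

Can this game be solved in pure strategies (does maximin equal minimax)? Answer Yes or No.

Row minima: Top → 6, Bottom → 5; maximin = 6.
Column maxima: E → 8, W → 6; minimax = 6.
maximin = minimax = 6, so a saddle point exists.

Yes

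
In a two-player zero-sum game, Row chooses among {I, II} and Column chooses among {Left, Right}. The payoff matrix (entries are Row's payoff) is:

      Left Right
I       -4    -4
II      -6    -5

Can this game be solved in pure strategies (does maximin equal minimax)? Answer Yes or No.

Yes

Row minima: I → -4, II → -6; maximin = -4.
Column maxima: Left → -4, Right → -4; minimax = -4.
maximin = minimax = -4, so a saddle point exists.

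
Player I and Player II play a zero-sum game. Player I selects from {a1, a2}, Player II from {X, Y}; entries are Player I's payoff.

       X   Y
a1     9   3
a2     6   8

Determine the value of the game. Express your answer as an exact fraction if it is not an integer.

Row minima: a1 → 3, a2 → 6; maximin = 6.
Column maxima: X → 9, Y → 8; minimax = 8.
6 ≠ 8, so there is no saddle point; optimal play is mixed.
Let Player I play a1 with probability p. Expected payoff against X: 9p + 6(1−p) = 3p + 6; against Y: 3p + 8(1−p) = −5p + 8.
Setting these equal: 3p + 6 = −5p + 8 ⇒ 8p = 2 ⇒ p = 1/4, and the value is (3)·(1/4) + 6 = 27/4.
For Player II: with q = P(X), equating a1's and a2's payoffs gives 6q + 3 = −2q + 8 ⇒ q = 5/8.

27/4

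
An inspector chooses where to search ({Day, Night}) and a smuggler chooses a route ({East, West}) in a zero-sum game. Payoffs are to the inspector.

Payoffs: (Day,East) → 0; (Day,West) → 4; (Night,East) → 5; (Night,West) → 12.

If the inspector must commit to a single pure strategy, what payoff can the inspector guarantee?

Row minima: Day → 0, Night → 5.
The best of these is 5.

5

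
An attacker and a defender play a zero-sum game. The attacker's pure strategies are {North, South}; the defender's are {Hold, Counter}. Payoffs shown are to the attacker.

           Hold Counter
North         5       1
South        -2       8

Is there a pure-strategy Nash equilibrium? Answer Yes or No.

Row minima: North → 1, South → -2; maximin = 1.
Column maxima: Hold → 5, Counter → 8; minimax = 5.
1 ≠ 5, so no pure-strategy equilibrium exists.

No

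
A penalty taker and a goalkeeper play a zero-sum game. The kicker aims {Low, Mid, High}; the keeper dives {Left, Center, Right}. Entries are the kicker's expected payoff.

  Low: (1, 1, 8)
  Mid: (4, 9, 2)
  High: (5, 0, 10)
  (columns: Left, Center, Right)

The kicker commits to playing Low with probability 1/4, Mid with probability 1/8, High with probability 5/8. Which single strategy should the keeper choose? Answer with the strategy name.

If the keeper plays Left, the kicker's expected payoff is (1/4)·1 + (1/8)·4 + (5/8)·5 = 31/8.
If the keeper plays Center, the kicker's expected payoff is (1/4)·1 + (1/8)·9 + (5/8)·0 = 11/8.
If the keeper plays Right, the kicker's expected payoff is (1/4)·8 + (1/8)·2 + (5/8)·10 = 17/2.
The keeper minimizes the kicker's payoff; the smallest is 11/8, so the best response is Center.

Center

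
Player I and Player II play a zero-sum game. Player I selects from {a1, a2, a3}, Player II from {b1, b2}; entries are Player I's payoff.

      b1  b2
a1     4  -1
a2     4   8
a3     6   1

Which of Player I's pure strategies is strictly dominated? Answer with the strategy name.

a1

a3 gives a strictly higher payoff than a1 against every column: 6 > 4, 1 > -1.
So a1 is strictly dominated and Player I never plays it.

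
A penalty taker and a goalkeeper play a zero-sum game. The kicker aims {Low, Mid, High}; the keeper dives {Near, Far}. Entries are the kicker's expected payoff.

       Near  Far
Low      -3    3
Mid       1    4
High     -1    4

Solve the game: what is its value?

Row minima: Low → -3, Mid → 1, High → -1; maximin = 1.
Column maxima: Near → 1, Far → 4; minimax = 1.
Since maximin = minimax = 1, there is a saddle point and the value is 1.

1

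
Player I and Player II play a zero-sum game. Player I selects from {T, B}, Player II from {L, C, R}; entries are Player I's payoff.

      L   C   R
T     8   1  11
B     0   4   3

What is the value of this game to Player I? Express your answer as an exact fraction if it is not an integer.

Row minima: T → 1, B → 0; maximin = 1.
Column maxima: L → 8, C → 4, R → 11; minimax = 4.
1 ≠ 4, so there is no saddle point; optimal play is mixed.
R is strictly dominated by L (it gives Player I strictly more in every row), so Player II never plays it.
On the remaining 2×2 (T, B vs L, C):
Let Player I play T with probability p. Expected payoff against L: 8p + 0(1−p) = 8p; against C: 1p + 4(1−p) = −3p + 4.
Setting these equal: 8p = −3p + 4 ⇒ 11p = 4 ⇒ p = 4/11, and the value is (8)·(4/11) = 32/11.
For Player II: with q = P(L), equating T's and B's payoffs gives 7q + 1 = −4q + 4 ⇒ q = 3/11.

32/11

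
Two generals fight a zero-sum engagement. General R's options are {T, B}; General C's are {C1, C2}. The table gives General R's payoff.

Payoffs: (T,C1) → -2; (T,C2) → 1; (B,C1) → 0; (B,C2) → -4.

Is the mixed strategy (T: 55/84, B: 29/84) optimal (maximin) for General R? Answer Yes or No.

Against C1 this mix gives (55/84)·(-2) + (29/84)·0 = -55/42.
Against C2 this mix gives (55/84)·1 + (29/84)·(-4) = -61/84.
General C will play C1, holding General R to -55/42. Shifting weight toward the row that does better against C1 would raise this floor (the equalizing mix achieves -8/7 against both C1 and C2), so the proposed strategy is not optimal.

No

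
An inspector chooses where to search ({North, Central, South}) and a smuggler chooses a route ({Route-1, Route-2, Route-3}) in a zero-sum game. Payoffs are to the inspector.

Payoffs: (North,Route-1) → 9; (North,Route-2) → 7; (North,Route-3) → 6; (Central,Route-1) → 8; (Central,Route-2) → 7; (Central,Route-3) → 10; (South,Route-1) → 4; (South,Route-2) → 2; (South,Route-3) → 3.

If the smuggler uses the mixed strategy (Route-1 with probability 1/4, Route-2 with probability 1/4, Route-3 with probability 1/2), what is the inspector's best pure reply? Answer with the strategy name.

Central

Expected payoff of North: (1/4)·9 + (1/4)·7 + (1/2)·6 = 7.
Expected payoff of Central: (1/4)·8 + (1/4)·7 + (1/2)·10 = 35/4.
Expected payoff of South: (1/4)·4 + (1/4)·2 + (1/2)·3 = 3.
The largest is 35/4, so the inspector's best response is Central.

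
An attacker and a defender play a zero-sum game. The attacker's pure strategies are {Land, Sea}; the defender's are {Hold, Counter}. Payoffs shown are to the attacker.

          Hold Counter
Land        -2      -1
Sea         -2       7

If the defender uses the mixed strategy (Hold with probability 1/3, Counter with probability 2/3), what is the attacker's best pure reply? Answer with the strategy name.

Expected payoff of Land: (1/3)·(-2) + (2/3)·(-1) = -4/3.
Expected payoff of Sea: (1/3)·(-2) + (2/3)·7 = 4.
The largest is 4, so the attacker's best response is Sea.

Sea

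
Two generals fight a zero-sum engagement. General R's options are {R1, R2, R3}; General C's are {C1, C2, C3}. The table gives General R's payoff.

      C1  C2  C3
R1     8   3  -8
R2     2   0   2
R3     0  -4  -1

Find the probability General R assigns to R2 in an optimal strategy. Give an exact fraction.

11/13

Row minima: R1 → -8, R2 → 0, R3 → -4; maximin = 0.
Column maxima: C1 → 8, C2 → 3, C3 → 2; minimax = 2.
0 ≠ 2, so there is no saddle point; optimal play is mixed.
R3 is strictly dominated by R2, so General R never plays it.
C1 is strictly dominated by C2 (it gives General R strictly more in every row), so General C never plays it.
On the remaining 2×2 (R1, R2 vs C2, C3):
Let General R play R1 with probability p. Expected payoff against C2: 3p + 0(1−p) = 3p; against C3: (-8)p + 2(1−p) = −10p + 2.
Setting these equal: 3p = −10p + 2 ⇒ 13p = 2 ⇒ p = 2/13, and the value is (3)·(2/13) = 6/13.
For General C: with q = P(C2), equating R1's and R2's payoffs gives 11q − 8 = −2q + 2 ⇒ q = 10/13.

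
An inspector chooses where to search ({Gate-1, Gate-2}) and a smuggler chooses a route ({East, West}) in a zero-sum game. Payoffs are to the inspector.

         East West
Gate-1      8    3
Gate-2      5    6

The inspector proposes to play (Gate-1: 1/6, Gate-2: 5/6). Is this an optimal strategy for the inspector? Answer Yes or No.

Against East this mix gives (1/6)·8 + (5/6)·5 = 11/2.
Against West this mix gives (1/6)·3 + (5/6)·6 = 11/2.
All of the smuggler's active replies (East, West) yield 11/2, and no column does worse for the inspector. The mix makes the smuggler indifferent and guarantees 11/2, so it is optimal.

Yes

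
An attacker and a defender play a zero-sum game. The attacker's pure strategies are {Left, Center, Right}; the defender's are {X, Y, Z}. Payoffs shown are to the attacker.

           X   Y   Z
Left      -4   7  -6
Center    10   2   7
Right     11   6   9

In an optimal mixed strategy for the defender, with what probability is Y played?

Row minima: Left → -6, Center → 2, Right → 6; maximin = 6.
Column maxima: X → 11, Y → 7, Z → 9; minimax = 7.
6 ≠ 7, so there is no saddle point; optimal play is mixed.
Center is strictly dominated by Right, so the attacker never plays it.
X is strictly dominated by Z (it gives the attacker strictly more in every row), so the defender never plays it.
On the remaining 2×2 (Left, Right vs Y, Z):
Let the attacker play Left with probability p. Expected payoff against Y: 7p + 6(1−p) = p + 6; against Z: (-6)p + 9(1−p) = −15p + 9.
Setting these equal: p + 6 = −15p + 9 ⇒ 16p = 3 ⇒ p = 3/16, and the value is (1)·(3/16) + 6 = 99/16.
For the defender: with q = P(Y), equating Left's and Right's payoffs gives 13q − 6 = −3q + 9 ⇒ q = 15/16.

15/16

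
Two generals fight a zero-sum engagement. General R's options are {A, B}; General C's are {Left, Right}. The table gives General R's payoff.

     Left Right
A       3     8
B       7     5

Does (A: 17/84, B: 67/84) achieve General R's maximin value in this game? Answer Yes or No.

Against Left this mix gives (17/84)·3 + (67/84)·7 = 130/21.
Against Right this mix gives (17/84)·8 + (67/84)·5 = 157/28.
General C will play Right, holding General R to 157/28. Shifting weight toward the row that does better against Right would raise this floor (the equalizing mix achieves 41/7 against both Right and Left), so the proposed strategy is not optimal.

No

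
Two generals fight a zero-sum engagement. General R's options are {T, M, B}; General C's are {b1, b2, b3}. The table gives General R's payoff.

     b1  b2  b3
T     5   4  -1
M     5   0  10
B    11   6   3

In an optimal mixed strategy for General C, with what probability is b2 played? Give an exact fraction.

7/13

Row minima: T → -1, M → 0, B → 3; maximin = 3.
Column maxima: b1 → 11, b2 → 6, b3 → 10; minimax = 6.
3 ≠ 6, so there is no saddle point; optimal play is mixed.
T is strictly dominated by B, so General R never plays it.
b1 is strictly dominated by b2 (it gives General R strictly more in every row), so General C never plays it.
On the remaining 2×2 (M, B vs b2, b3):
Let General R play M with probability p. Expected payoff against b2: 0p + 6(1−p) = −6p + 6; against b3: 10p + 3(1−p) = 7p + 3.
Setting these equal: −6p + 6 = 7p + 3 ⇒ −13p = -3 ⇒ p = 3/13, and the value is (-6)·(3/13) + 6 = 60/13.
For General C: with q = P(b2), equating M's and B's payoffs gives −10q + 10 = 3q + 3 ⇒ q = 7/13.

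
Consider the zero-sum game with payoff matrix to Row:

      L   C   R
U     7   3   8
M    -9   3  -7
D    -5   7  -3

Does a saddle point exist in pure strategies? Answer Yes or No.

Row minima: U → 3, M → -9, D → -5; maximin = 3.
Column maxima: L → 7, C → 7, R → 8; minimax = 7.
3 ≠ 7, so no pure-strategy equilibrium exists.

No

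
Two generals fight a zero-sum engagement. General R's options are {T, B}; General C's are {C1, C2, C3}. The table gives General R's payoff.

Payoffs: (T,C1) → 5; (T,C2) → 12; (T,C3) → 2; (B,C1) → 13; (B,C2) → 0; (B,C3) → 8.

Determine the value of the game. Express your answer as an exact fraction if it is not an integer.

Row minima: T → 2, B → 0; maximin = 2.
Column maxima: C1 → 13, C2 → 12, C3 → 8; minimax = 8.
2 ≠ 8, so there is no saddle point; optimal play is mixed.
C1 is strictly dominated by C3 (it gives General R strictly more in every row), so General C never plays it.
On the remaining 2×2 (T, B vs C2, C3):
Let General R play T with probability p. Expected payoff against C2: 12p + 0(1−p) = 12p; against C3: 2p + 8(1−p) = −6p + 8.
Setting these equal: 12p = −6p + 8 ⇒ 18p = 8 ⇒ p = 4/9, and the value is (12)·(4/9) = 16/3.
For General C: with q = P(C2), equating T's and B's payoffs gives 10q + 2 = −8q + 8 ⇒ q = 1/3.

16/3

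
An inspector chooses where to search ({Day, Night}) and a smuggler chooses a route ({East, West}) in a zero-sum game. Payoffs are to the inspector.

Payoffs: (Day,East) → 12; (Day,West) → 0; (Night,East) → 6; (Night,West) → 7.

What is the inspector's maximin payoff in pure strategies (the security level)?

Row minima: Day → 0, Night → 6.
The best of these is 6.

6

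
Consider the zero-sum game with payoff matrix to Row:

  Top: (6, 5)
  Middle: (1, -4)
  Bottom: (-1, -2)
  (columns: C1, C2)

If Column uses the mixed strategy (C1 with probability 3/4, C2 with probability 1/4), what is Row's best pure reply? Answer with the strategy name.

Top

Expected payoff of Top: (3/4)·6 + (1/4)·5 = 23/4.
Expected payoff of Middle: (3/4)·1 + (1/4)·(-4) = -1/4.
Expected payoff of Bottom: (3/4)·(-1) + (1/4)·(-2) = -5/4.
The largest is 23/4, so Row's best response is Top.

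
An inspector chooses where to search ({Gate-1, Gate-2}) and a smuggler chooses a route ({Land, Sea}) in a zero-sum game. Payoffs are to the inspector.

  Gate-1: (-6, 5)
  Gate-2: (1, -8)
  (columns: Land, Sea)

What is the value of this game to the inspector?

-43/20

Row minima: Gate-1 → -6, Gate-2 → -8; maximin = -6.
Column maxima: Land → 1, Sea → 5; minimax = 1.
-6 ≠ 1, so there is no saddle point; optimal play is mixed.
Let the inspector play Gate-1 with probability p. Expected payoff against Land: (-6)p + 1(1−p) = −7p + 1; against Sea: 5p + (-8)(1−p) = 13p − 8.
Setting these equal: −7p + 1 = 13p − 8 ⇒ −20p = -9 ⇒ p = 9/20, and the value is (-7)·(9/20) + 1 = -43/20.
For the smuggler: with q = P(Land), equating Gate-1's and Gate-2's payoffs gives −11q + 5 = 9q − 8 ⇒ q = 13/20.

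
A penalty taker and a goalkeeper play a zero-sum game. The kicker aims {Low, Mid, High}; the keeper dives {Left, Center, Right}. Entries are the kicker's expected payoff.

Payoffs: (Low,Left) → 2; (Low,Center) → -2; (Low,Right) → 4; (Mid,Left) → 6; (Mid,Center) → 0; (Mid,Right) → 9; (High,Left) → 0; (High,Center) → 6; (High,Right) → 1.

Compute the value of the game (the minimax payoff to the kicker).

3

Row minima: Low → -2, Mid → 0, High → 0; maximin = 0.
Column maxima: Left → 6, Center → 6, Right → 9; minimax = 6.
0 ≠ 6, so there is no saddle point; optimal play is mixed.
Low is strictly dominated by Mid, so the kicker never plays it.
Right is strictly dominated by Left (it gives the kicker strictly more in every row), so the keeper never plays it.
On the remaining 2×2 (Mid, High vs Left, Center):
Let the kicker play Mid with probability p. Expected payoff against Left: 6p + 0(1−p) = 6p; against Center: 0p + 6(1−p) = −6p + 6.
Setting these equal: 6p = −6p + 6 ⇒ 12p = 6 ⇒ p = 1/2, and the value is (6)·(1/2) = 3.
For the keeper: with q = P(Left), equating Mid's and High's payoffs gives 6q = −6q + 6 ⇒ q = 1/2.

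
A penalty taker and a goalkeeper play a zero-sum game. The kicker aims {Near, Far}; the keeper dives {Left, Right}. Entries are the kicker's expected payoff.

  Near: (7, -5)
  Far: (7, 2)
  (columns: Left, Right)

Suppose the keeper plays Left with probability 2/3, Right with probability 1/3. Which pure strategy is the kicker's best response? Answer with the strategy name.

Far

Expected payoff of Near: (2/3)·7 + (1/3)·(-5) = 3.
Expected payoff of Far: (2/3)·7 + (1/3)·2 = 16/3.
The largest is 16/3, so the kicker's best response is Far.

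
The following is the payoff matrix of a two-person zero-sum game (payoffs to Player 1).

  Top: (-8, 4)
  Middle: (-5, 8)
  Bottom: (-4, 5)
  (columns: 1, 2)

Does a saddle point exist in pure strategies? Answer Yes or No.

Yes

Row minima: Top → -8, Middle → -5, Bottom → -4; maximin = -4.
Column maxima: 1 → -4, 2 → 8; minimax = -4.
maximin = minimax = -4, so a saddle point exists.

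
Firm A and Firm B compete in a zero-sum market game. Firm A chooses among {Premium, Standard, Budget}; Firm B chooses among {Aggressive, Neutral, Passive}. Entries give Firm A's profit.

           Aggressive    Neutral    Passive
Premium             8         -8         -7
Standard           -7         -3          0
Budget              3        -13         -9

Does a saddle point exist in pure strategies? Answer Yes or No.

No

Row minima: Premium → -8, Standard → -7, Budget → -13; maximin = -7.
Column maxima: Aggressive → 8, Neutral → -3, Passive → 0; minimax = -3.
-7 ≠ -3, so no pure-strategy equilibrium exists.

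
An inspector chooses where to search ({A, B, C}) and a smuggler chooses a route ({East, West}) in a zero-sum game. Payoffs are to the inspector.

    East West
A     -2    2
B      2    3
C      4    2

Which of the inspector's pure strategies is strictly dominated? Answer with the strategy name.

B gives a strictly higher payoff than A against every column: 2 > -2, 3 > 2.
So A is strictly dominated and the inspector never plays it.

A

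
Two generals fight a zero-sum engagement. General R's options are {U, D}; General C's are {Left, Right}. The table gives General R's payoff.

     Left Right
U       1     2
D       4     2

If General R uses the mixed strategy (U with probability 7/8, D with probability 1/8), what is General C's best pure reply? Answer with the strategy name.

Left

If General C plays Left, General R's expected payoff is (7/8)·1 + (1/8)·4 = 11/8.
If General C plays Right, General R's expected payoff is (7/8)·2 + (1/8)·2 = 2.
General C minimizes General R's payoff; the smallest is 11/8, so the best response is Left.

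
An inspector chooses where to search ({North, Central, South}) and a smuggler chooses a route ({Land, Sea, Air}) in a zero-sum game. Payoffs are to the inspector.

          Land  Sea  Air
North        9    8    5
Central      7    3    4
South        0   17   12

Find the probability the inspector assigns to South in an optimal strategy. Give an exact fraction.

Row minima: North → 5, Central → 3, South → 0; maximin = 5.
Column maxima: Land → 9, Sea → 17, Air → 12; minimax = 9.
5 ≠ 9, so there is no saddle point; optimal play is mixed.
Central is strictly dominated by North, so the inspector never plays it.
With Central eliminated, Sea is strictly dominated by Air (it gives the inspector strictly more in every remaining row), so the smuggler never plays it.
On the remaining 2×2 (North, South vs Land, Air):
Let the inspector play North with probability p. Expected payoff against Land: 9p + 0(1−p) = 9p; against Air: 5p + 12(1−p) = −7p + 12.
Setting these equal: 9p = −7p + 12 ⇒ 16p = 12 ⇒ p = 3/4, and the value is (9)·(3/4) = 27/4.
For the smuggler: with q = P(Land), equating North's and South's payoffs gives 4q + 5 = −12q + 12 ⇒ q = 7/16.

1/4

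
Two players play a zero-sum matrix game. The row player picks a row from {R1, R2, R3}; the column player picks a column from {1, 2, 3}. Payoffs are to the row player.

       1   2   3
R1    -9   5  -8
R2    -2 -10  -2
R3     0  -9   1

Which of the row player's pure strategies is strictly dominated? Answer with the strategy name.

R3 gives a strictly higher payoff than R2 against every column: 0 > -2, -9 > -10, 1 > -2.
So R2 is strictly dominated and the row player never plays it.

R2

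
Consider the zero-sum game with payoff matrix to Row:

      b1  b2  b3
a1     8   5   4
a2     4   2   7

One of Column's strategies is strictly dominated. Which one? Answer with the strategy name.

b2 holds Row's payoff strictly below b1 in every row: 5 < 8, 2 < 4.
So b1 is strictly dominated for Column.

b1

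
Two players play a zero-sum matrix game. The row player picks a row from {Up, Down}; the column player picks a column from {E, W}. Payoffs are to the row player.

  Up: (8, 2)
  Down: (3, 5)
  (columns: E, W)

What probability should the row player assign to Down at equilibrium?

Row minima: Up → 2, Down → 3; maximin = 3.
Column maxima: E → 8, W → 5; minimax = 5.
3 ≠ 5, so there is no saddle point; optimal play is mixed.
Let the row player play Up with probability p. Expected payoff against E: 8p + 3(1−p) = 5p + 3; against W: 2p + 5(1−p) = −3p + 5.
Setting these equal: 5p + 3 = −3p + 5 ⇒ 8p = 2 ⇒ p = 1/4, and the value is (5)·(1/4) + 3 = 17/4.
For the column player: with q = P(E), equating Up's and Down's payoffs gives 6q + 2 = −2q + 5 ⇒ q = 3/8.

3/4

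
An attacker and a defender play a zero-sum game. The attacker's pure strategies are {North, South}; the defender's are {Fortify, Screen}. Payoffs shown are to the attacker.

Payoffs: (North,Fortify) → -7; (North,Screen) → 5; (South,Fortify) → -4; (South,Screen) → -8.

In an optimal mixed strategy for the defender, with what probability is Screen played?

3/16

Row minima: North → -7, South → -8; maximin = -7.
Column maxima: Fortify → -4, Screen → 5; minimax = -4.
-7 ≠ -4, so there is no saddle point; optimal play is mixed.
Let the attacker play North with probability p. Expected payoff against Fortify: (-7)p + (-4)(1−p) = −3p − 4; against Screen: 5p + (-8)(1−p) = 13p − 8.
Setting these equal: −3p − 4 = 13p − 8 ⇒ −16p = -4 ⇒ p = 1/4, and the value is (-3)·(1/4) − 4 = -19/4.
For the defender: with q = P(Fortify), equating North's and South's payoffs gives −12q + 5 = 4q − 8 ⇒ q = 13/16.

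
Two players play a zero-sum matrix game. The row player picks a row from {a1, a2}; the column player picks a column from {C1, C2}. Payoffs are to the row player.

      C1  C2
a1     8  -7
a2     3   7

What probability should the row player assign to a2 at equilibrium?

15/19

Row minima: a1 → -7, a2 → 3; maximin = 3.
Column maxima: C1 → 8, C2 → 7; minimax = 7.
3 ≠ 7, so there is no saddle point; optimal play is mixed.
Let the row player play a1 with probability p. Expected payoff against C1: 8p + 3(1−p) = 5p + 3; against C2: (-7)p + 7(1−p) = −14p + 7.
Setting these equal: 5p + 3 = −14p + 7 ⇒ 19p = 4 ⇒ p = 4/19, and the value is (5)·(4/19) + 3 = 77/19.
For the column player: with q = P(C1), equating a1's and a2's payoffs gives 15q − 7 = −4q + 7 ⇒ q = 14/19.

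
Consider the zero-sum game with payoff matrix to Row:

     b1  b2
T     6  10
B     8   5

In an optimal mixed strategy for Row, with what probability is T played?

3/7

Row minima: T → 6, B → 5; maximin = 6.
Column maxima: b1 → 8, b2 → 10; minimax = 8.
6 ≠ 8, so there is no saddle point; optimal play is mixed.
Let Row play T with probability p. Expected payoff against b1: 6p + 8(1−p) = −2p + 8; against b2: 10p + 5(1−p) = 5p + 5.
Setting these equal: −2p + 8 = 5p + 5 ⇒ −7p = -3 ⇒ p = 3/7, and the value is (-2)·(3/7) + 8 = 50/7.
For Column: with q = P(b1), equating T's and B's payoffs gives −4q + 10 = 3q + 5 ⇒ q = 5/7.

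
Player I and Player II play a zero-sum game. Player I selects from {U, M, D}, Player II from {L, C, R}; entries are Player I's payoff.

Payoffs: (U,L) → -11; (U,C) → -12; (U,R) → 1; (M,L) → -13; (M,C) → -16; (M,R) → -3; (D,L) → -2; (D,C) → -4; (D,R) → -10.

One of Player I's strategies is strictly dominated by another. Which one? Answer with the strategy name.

M

U gives a strictly higher payoff than M against every column: -11 > -13, -12 > -16, 1 > -3.
So M is strictly dominated and Player I never plays it.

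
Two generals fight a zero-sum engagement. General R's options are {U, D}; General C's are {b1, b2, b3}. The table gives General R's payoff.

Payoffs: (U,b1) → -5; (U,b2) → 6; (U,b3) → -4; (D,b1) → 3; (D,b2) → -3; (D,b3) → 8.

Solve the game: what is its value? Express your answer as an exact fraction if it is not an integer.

3/17

Row minima: U → -5, D → -3; maximin = -3.
Column maxima: b1 → 3, b2 → 6, b3 → 8; minimax = 3.
-3 ≠ 3, so there is no saddle point; optimal play is mixed.
b3 is strictly dominated by b1 (it gives General R strictly more in every row), so General C never plays it.
On the remaining 2×2 (U, D vs b1, b2):
Let General R play U with probability p. Expected payoff against b1: (-5)p + 3(1−p) = −8p + 3; against b2: 6p + (-3)(1−p) = 9p − 3.
Setting these equal: −8p + 3 = 9p − 3 ⇒ −17p = -6 ⇒ p = 6/17, and the value is (-8)·(6/17) + 3 = 3/17.
For General C: with q = P(b1), equating U's and D's payoffs gives −11q + 6 = 6q − 3 ⇒ q = 9/17.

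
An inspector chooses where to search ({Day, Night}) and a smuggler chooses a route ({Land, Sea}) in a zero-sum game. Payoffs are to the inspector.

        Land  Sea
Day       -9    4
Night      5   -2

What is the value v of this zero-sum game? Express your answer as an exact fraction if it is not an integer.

1/10

Row minima: Day → -9, Night → -2; maximin = -2.
Column maxima: Land → 5, Sea → 4; minimax = 4.
-2 ≠ 4, so there is no saddle point; optimal play is mixed.
Let the inspector play Day with probability p. Expected payoff against Land: (-9)p + 5(1−p) = −14p + 5; against Sea: 4p + (-2)(1−p) = 6p − 2.
Setting these equal: −14p + 5 = 6p − 2 ⇒ −20p = -7 ⇒ p = 7/20, and the value is (-14)·(7/20) + 5 = 1/10.
For the smuggler: with q = P(Land), equating Day's and Night's payoffs gives −13q + 4 = 7q − 2 ⇒ q = 3/10.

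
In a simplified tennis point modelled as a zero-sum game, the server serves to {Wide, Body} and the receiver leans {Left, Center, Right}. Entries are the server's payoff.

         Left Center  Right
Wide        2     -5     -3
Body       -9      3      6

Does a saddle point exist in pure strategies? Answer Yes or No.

No

Row minima: Wide → -5, Body → -9; maximin = -5.
Column maxima: Left → 2, Center → 3, Right → 6; minimax = 2.
-5 ≠ 2, so no pure-strategy equilibrium exists.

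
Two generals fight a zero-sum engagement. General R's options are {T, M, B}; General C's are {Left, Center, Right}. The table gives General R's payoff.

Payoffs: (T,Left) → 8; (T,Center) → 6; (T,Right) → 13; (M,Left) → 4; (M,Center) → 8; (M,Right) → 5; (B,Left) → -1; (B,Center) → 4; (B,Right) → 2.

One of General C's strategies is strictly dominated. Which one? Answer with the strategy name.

Right

Left holds General R's payoff strictly below Right in every row: 8 < 13, 4 < 5, -1 < 2.
So Right is strictly dominated for General C.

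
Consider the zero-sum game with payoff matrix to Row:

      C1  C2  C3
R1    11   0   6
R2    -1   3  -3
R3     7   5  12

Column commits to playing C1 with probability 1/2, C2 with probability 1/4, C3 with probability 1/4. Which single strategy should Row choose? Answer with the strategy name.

Expected payoff of R1: (1/2)·11 + (1/4)·0 + (1/4)·6 = 7.
Expected payoff of R2: (1/2)·(-1) + (1/4)·3 + (1/4)·(-3) = -1/2.
Expected payoff of R3: (1/2)·7 + (1/4)·5 + (1/4)·12 = 31/4.
The largest is 31/4, so Row's best response is R3.

R3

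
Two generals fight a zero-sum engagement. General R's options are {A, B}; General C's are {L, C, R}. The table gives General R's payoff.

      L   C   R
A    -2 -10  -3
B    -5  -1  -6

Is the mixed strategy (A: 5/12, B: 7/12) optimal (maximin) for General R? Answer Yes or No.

Yes

Against L this mix gives (5/12)·(-2) + (7/12)·(-5) = -15/4.
Against C this mix gives (5/12)·(-10) + (7/12)·(-1) = -19/4.
Against R this mix gives (5/12)·(-3) + (7/12)·(-6) = -19/4.
All of General C's active replies (C, R) yield -19/4, and no column does worse for General R. The mix makes General C indifferent and guarantees -19/4, so it is optimal.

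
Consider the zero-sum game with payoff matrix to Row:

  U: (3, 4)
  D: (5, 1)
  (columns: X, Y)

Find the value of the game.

17/5

Row minima: U → 3, D → 1; maximin = 3.
Column maxima: X → 5, Y → 4; minimax = 4.
3 ≠ 4, so there is no saddle point; optimal play is mixed.
Let Row play U with probability p. Expected payoff against X: 3p + 5(1−p) = −2p + 5; against Y: 4p + 1(1−p) = 3p + 1.
Setting these equal: −2p + 5 = 3p + 1 ⇒ −5p = -4 ⇒ p = 4/5, and the value is (-2)·(4/5) + 5 = 17/5.
For Column: with q = P(X), equating U's and D's payoffs gives −q + 4 = 4q + 1 ⇒ q = 3/5.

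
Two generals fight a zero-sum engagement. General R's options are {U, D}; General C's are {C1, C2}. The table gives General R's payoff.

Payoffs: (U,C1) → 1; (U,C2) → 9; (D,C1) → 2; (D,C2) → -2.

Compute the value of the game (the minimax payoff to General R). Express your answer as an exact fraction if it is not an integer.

5/3

Row minima: U → 1, D → -2; maximin = 1.
Column maxima: C1 → 2, C2 → 9; minimax = 2.
1 ≠ 2, so there is no saddle point; optimal play is mixed.
Let General R play U with probability p. Expected payoff against C1: 1p + 2(1−p) = −p + 2; against C2: 9p + (-2)(1−p) = 11p − 2.
Setting these equal: −p + 2 = 11p − 2 ⇒ −12p = -4 ⇒ p = 1/3, and the value is (-1)·(1/3) + 2 = 5/3.
For General C: with q = P(C1), equating U's and D's payoffs gives −8q + 9 = 4q − 2 ⇒ q = 11/12.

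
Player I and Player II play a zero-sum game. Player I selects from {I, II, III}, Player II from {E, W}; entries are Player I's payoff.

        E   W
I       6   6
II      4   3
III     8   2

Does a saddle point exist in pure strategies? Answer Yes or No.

Row minima: I → 6, II → 3, III → 2; maximin = 6.
Column maxima: E → 8, W → 6; minimax = 6.
maximin = minimax = 6, so a saddle point exists.

Yes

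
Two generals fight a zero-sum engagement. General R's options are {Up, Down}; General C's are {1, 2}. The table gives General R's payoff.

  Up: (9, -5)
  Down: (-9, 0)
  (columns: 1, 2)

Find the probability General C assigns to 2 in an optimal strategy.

18/23

Row minima: Up → -5, Down → -9; maximin = -5.
Column maxima: 1 → 9, 2 → 0; minimax = 0.
-5 ≠ 0, so there is no saddle point; optimal play is mixed.
Let General R play Up with probability p. Expected payoff against 1: 9p + (-9)(1−p) = 18p − 9; against 2: (-5)p + 0(1−p) = −5p.
Setting these equal: 18p − 9 = −5p ⇒ 23p = 9 ⇒ p = 9/23, and the value is (18)·(9/23) − 9 = -45/23.
For General C: with q = P(1), equating Up's and Down's payoffs gives 14q − 5 = −9q ⇒ q = 5/23.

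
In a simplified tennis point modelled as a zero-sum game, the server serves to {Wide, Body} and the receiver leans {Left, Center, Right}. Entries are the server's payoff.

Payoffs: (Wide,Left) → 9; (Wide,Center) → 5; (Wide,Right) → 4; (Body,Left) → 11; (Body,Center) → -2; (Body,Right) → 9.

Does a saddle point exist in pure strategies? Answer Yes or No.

No

Row minima: Wide → 4, Body → -2; maximin = 4.
Column maxima: Left → 11, Center → 5, Right → 9; minimax = 5.
4 ≠ 5, so no pure-strategy equilibrium exists.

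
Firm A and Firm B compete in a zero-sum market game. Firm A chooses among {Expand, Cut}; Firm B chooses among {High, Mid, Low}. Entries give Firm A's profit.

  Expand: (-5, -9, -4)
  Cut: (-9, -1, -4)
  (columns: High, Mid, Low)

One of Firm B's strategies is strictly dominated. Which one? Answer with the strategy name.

Low

High holds Firm A's payoff strictly below Low in every row: -5 < -4, -9 < -4.
So Low is strictly dominated for Firm B.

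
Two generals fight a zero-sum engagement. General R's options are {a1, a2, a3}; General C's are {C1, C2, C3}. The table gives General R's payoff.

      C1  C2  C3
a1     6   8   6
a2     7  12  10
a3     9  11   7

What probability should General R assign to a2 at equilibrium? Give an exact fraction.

2/5

Row minima: a1 → 6, a2 → 7, a3 → 7; maximin = 7.
Column maxima: C1 → 9, C2 → 12, C3 → 10; minimax = 9.
7 ≠ 9, so there is no saddle point; optimal play is mixed.
a1 is strictly dominated by a2, so General R never plays it.
C2 is strictly dominated by C1 (it gives General R strictly more in every row), so General C never plays it.
On the remaining 2×2 (a2, a3 vs C1, C3):
Let General R play a2 with probability p. Expected payoff against C1: 7p + 9(1−p) = −2p + 9; against C3: 10p + 7(1−p) = 3p + 7.
Setting these equal: −2p + 9 = 3p + 7 ⇒ −5p = -2 ⇒ p = 2/5, and the value is (-2)·(2/5) + 9 = 41/5.
For General C: with q = P(C1), equating a2's and a3's payoffs gives −3q + 10 = 2q + 7 ⇒ q = 3/5.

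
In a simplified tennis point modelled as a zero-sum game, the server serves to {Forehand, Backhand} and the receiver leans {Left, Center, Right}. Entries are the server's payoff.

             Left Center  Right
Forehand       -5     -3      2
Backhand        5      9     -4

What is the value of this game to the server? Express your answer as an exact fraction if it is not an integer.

-5/8

Row minima: Forehand → -5, Backhand → -4; maximin = -4.
Column maxima: Left → 5, Center → 9, Right → 2; minimax = 2.
-4 ≠ 2, so there is no saddle point; optimal play is mixed.
Center is strictly dominated by Left (it gives the server strictly more in every row), so the receiver never plays it.
On the remaining 2×2 (Forehand, Backhand vs Left, Right):
Let the server play Forehand with probability p. Expected payoff against Left: (-5)p + 5(1−p) = −10p + 5; against Right: 2p + (-4)(1−p) = 6p − 4.
Setting these equal: −10p + 5 = 6p − 4 ⇒ −16p = -9 ⇒ p = 9/16, and the value is (-10)·(9/16) + 5 = -5/8.
For the receiver: with q = P(Left), equating Forehand's and Backhand's payoffs gives −7q + 2 = 9q − 4 ⇒ q = 3/8.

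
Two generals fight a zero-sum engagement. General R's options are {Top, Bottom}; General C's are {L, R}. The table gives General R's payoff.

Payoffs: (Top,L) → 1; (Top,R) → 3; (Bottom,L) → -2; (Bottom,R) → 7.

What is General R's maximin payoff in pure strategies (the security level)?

1

Row minima: Top → 1, Bottom → -2.
The best of these is 1.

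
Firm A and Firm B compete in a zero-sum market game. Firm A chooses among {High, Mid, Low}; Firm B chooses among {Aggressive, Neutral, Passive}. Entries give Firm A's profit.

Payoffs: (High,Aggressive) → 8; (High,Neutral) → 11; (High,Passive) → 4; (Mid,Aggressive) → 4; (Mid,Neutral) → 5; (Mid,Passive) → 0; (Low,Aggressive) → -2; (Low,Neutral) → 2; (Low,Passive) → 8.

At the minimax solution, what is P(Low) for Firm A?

2/7

Row minima: High → 4, Mid → 0, Low → -2; maximin = 4.
Column maxima: Aggressive → 8, Neutral → 11, Passive → 8; minimax = 8.
4 ≠ 8, so there is no saddle point; optimal play is mixed.
Mid is strictly dominated by High, so Firm A never plays it.
Neutral is strictly dominated by Aggressive (it gives Firm A strictly more in every row), so Firm B never plays it.
On the remaining 2×2 (High, Low vs Aggressive, Passive):
Let Firm A play High with probability p. Expected payoff against Aggressive: 8p + (-2)(1−p) = 10p − 2; against Passive: 4p + 8(1−p) = −4p + 8.
Setting these equal: 10p − 2 = −4p + 8 ⇒ 14p = 10 ⇒ p = 5/7, and the value is (10)·(5/7) − 2 = 36/7.
For Firm B: with q = P(Aggressive), equating High's and Low's payoffs gives 4q + 4 = −10q + 8 ⇒ q = 2/7.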